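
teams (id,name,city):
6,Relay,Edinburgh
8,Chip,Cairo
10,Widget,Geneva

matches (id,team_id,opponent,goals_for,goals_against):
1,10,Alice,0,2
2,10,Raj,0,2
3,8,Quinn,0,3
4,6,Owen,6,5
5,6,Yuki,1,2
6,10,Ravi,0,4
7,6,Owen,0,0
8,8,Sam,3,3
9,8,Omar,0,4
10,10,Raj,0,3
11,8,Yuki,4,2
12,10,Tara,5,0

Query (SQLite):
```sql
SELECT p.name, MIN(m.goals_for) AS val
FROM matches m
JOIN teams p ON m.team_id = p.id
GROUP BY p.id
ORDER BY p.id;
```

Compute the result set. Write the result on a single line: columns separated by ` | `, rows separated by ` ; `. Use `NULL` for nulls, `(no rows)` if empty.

Relay | 0 ; Chip | 0 ; Widget | 0

Join each matches row to its teams via team_id.
Group joined rows by teams.id; compute MIN(m.goals_for) per group.
  6: ids {4, 5, 7} → MIN(m.goals_for)=0
  8: ids {3, 8, 9, 11} → MIN(m.goals_for)=0
  10: ids {1, 2, 6, 10, 12} → MIN(m.goals_for)=0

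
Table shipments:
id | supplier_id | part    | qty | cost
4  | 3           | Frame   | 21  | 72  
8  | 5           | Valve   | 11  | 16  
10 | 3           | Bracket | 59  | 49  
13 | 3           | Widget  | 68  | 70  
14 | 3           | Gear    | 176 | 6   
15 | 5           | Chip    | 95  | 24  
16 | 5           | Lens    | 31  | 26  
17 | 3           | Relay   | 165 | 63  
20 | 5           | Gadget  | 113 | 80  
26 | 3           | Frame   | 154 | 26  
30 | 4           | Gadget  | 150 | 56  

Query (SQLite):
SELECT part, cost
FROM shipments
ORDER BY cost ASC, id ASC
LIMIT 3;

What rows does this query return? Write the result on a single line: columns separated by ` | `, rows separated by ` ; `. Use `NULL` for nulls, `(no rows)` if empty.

Gear | 6 ; Valve | 16 ; Chip | 24

Sort by cost asc, tiebreak id asc: (6, id=14), (16, id=8), (24, id=15), (26, id=16), (26, id=26), (49, id=10) …. Take first 3.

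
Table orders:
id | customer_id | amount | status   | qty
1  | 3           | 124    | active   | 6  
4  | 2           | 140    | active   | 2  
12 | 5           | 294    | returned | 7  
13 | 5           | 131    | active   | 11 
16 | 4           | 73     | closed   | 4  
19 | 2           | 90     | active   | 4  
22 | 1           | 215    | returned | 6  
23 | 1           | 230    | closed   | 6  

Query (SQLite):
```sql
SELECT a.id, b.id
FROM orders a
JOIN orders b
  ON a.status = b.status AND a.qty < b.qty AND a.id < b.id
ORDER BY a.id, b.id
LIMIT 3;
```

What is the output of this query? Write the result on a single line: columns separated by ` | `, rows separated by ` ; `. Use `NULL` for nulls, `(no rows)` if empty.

1 | 13 ; 4 | 13 ; 4 | 19

Pairs (a,b) with same status, a.qty < b.qty, a.id < b.id.
status groups: active:{1,4,13,19} closed:{16,23} returned:{12,22}
Ordered by (a.id, b.id); first 3.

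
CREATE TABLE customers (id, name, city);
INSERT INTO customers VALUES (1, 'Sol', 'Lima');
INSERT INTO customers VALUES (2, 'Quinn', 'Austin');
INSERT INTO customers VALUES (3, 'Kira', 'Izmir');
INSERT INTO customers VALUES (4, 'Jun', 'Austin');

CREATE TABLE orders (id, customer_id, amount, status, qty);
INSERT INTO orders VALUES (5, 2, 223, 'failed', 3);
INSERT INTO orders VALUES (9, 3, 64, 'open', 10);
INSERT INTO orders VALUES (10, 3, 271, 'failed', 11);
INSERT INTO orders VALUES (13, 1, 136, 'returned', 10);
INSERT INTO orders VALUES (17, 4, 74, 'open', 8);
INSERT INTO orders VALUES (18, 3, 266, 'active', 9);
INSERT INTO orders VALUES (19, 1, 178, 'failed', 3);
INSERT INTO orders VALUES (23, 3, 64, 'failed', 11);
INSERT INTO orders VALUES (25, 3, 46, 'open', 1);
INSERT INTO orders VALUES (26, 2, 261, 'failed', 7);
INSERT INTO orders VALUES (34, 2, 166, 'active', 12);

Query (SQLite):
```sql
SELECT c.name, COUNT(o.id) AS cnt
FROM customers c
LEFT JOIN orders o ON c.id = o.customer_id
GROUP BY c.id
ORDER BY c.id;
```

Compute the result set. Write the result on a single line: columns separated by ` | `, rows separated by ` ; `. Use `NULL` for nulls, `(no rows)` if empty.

Sol | 2 ; Quinn | 3 ; Kira | 5 ; Jun | 1

LEFT JOIN keeps every customers row; unmatched ones get NULL for orders columns.
Group by customers.id and compute COUNT(o.id). COUNT(col) of an all-NULL group is 0.
  1: ids {13, 19} → COUNT(o.id)=2
  2: ids {5, 26, 34} → COUNT(o.id)=3
  3: ids {9, 10, 18, 23, 25} → COUNT(o.id)=5
  4: ids {17} → COUNT(o.id)=1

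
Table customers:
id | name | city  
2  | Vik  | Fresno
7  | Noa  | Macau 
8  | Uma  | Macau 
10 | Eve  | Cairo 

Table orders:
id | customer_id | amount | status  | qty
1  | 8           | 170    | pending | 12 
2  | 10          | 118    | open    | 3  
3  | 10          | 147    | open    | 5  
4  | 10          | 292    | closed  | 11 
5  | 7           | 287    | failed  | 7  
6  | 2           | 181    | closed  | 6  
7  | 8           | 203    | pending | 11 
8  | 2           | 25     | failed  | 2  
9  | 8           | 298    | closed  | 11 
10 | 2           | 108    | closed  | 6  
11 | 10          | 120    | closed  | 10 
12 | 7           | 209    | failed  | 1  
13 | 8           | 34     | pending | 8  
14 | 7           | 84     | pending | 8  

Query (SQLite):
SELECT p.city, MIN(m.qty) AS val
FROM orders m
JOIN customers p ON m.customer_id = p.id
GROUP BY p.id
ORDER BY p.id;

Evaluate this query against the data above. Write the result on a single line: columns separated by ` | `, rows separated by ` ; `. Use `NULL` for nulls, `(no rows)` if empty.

Join each orders row to its customers via customer_id.
Group joined rows by customers.id; compute MIN(m.qty) per group.
  2: ids {6, 8, 10} → MIN(m.qty)=2
  7: ids {5, 12, 14} → MIN(m.qty)=1
  8: ids {1, 7, 9, 13} → MIN(m.qty)=8
  10: ids {2, 3, 4, 11} → MIN(m.qty)=3

Fresno | 2 ; Macau | 1 ; Macau | 8 ; Cairo | 3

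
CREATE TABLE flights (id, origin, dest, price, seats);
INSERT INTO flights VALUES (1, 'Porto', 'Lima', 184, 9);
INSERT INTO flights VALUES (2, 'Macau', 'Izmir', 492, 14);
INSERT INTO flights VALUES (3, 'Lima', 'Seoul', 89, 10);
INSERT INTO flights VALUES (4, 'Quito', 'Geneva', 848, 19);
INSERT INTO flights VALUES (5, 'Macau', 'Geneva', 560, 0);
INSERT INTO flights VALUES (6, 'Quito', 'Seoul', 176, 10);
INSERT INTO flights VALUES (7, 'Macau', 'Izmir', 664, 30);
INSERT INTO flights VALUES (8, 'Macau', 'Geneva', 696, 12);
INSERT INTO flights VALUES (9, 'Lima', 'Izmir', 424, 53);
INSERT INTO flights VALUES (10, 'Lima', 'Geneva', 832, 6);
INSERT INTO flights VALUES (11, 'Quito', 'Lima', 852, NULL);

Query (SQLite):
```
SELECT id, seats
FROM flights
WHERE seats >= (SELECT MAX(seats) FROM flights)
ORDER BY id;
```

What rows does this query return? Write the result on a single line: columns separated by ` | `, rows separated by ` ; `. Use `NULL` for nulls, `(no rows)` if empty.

9 | 53

Scalar subquery: MAX(seats) over all flights rows = 53.
Keep rows where seats >= that value.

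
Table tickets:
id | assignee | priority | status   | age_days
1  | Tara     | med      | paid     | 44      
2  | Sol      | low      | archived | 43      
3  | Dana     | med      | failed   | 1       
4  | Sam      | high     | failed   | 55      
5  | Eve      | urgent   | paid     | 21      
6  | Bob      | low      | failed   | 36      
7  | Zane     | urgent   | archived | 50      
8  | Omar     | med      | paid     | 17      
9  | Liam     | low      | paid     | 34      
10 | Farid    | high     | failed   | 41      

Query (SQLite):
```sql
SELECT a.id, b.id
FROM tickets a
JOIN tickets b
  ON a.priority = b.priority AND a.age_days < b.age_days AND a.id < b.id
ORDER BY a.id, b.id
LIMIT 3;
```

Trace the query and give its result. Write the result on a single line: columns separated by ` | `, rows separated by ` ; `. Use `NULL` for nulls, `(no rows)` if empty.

Pairs (a,b) with same priority, a.age_days < b.age_days, a.id < b.id.
priority groups: high:{4,10} low:{2,6,9} med:{1,3,8} urgent:{5,7}
Ordered by (a.id, b.id); first 3.

3 | 8 ; 5 | 7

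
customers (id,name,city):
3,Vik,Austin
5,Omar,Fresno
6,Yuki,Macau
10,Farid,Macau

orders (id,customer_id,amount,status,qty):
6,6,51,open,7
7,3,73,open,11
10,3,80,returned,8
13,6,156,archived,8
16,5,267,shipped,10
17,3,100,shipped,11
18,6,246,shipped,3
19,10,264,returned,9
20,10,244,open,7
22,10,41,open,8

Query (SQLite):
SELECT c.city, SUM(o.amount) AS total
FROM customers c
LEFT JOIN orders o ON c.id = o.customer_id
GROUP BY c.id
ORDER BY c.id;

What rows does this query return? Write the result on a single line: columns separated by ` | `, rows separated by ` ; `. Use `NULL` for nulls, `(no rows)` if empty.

LEFT JOIN keeps every customers row; unmatched ones get NULL for orders columns.
Group by customers.id and compute SUM(o.amount). SUM over an all-NULL group is NULL.
  3: ids {7, 10, 17} → SUM(o.amount)=253
  5: ids {16} → SUM(o.amount)=267
  6: ids {6, 13, 18} → SUM(o.amount)=453
  10: ids {19, 20, 22} → SUM(o.amount)=549

Austin | 253 ; Fresno | 267 ; Macau | 453 ; Macau | 549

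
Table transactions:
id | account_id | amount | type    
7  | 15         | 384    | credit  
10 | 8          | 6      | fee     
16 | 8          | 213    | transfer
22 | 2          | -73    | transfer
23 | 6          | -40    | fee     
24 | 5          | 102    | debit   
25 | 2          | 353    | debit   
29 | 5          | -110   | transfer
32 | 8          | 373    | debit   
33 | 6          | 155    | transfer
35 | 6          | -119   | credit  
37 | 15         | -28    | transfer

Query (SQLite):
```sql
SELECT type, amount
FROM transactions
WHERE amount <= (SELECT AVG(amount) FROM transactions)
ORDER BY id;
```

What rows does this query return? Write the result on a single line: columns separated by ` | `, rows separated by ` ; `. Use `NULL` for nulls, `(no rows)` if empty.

Scalar subquery: AVG(amount) over all transactions rows = 101.333333 (≈; comparison uses full precision).
Keep rows where amount <= that value.

fee | 6 ; transfer | -73 ; fee | -40 ; transfer | -110 ; credit | -119 ; transfer | -28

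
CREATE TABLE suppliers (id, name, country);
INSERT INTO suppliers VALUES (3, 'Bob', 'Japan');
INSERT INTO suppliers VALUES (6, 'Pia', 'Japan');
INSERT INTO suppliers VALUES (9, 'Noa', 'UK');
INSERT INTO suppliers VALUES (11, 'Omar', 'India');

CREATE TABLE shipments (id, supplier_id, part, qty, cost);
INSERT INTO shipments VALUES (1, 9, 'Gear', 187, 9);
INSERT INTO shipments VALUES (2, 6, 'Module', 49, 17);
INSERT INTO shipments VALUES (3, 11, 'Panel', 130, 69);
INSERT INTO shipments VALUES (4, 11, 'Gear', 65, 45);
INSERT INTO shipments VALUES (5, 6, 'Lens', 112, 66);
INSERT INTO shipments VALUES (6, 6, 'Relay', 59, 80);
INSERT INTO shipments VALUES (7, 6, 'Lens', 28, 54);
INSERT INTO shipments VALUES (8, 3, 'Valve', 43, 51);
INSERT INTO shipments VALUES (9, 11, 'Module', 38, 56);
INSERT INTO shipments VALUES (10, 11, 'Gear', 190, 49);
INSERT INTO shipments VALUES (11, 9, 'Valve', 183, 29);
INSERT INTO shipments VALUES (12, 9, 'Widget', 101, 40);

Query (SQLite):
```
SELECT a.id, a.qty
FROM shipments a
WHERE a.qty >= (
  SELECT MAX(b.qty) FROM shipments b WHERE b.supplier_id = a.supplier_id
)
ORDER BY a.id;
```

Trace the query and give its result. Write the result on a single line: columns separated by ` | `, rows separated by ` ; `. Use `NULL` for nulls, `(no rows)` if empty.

For each shipments row a, compute MAX(qty) over rows sharing a.supplier_id.
Keep row a if a.qty >= that per-group MAX.
  supplier_id=3: MAX(qty) = 43
  supplier_id=6: MAX(qty) = 112
  supplier_id=9: MAX(qty) = 187
  supplier_id=11: MAX(qty) = 190

1 | 187 ; 5 | 112 ; 8 | 43 ; 10 | 190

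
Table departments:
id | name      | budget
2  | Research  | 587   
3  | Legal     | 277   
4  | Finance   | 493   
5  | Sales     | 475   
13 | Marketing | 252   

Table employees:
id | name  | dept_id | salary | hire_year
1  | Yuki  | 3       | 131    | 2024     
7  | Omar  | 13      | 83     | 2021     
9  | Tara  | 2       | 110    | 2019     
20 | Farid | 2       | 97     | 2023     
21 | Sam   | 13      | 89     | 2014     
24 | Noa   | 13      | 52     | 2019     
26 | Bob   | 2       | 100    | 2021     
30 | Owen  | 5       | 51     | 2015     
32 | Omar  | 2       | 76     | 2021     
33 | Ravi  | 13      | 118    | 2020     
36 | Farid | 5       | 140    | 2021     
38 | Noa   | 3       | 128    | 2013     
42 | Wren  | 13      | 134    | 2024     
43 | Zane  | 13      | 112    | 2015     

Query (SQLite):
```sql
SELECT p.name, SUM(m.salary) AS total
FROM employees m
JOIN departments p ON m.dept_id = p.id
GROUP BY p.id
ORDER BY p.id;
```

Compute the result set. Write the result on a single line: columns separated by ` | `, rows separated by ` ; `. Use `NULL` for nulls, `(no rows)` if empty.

Join each employees row to its departments via dept_id.
Group joined rows by departments.id; compute SUM(m.salary) per group.
  2: ids {9, 20, 26, 32} → SUM(m.salary)=383
  3: ids {1, 38} → SUM(m.salary)=259
  5: ids {30, 36} → SUM(m.salary)=191
  13: ids {7, 21, 24, 33, 42, 43} → SUM(m.salary)=588

Research | 383 ; Legal | 259 ; Sales | 191 ; Marketing | 588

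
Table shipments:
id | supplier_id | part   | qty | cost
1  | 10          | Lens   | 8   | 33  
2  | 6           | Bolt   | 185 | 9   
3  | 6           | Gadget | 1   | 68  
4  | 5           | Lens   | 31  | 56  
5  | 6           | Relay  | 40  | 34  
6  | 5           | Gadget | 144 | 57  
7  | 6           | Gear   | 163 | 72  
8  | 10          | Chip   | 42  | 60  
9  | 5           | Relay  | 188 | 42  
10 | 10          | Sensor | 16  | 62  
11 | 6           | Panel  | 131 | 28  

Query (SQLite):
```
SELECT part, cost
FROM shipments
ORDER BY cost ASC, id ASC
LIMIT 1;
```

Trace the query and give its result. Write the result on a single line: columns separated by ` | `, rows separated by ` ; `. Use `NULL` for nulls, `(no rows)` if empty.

Sort by cost asc, tiebreak id asc: (9, id=2), (28, id=11), (33, id=1), (34, id=5) …. Take first 1.

Bolt | 9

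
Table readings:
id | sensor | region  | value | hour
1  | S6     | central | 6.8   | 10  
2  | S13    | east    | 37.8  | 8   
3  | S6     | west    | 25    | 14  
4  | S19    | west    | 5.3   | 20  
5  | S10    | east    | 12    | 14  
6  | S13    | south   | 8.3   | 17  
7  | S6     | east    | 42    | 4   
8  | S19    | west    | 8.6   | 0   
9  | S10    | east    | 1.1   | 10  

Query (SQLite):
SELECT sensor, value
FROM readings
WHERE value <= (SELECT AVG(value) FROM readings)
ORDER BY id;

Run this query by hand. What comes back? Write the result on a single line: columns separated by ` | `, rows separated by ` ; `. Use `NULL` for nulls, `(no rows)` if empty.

S6 | 6.8 ; S19 | 5.3 ; S10 | 12 ; S13 | 8.3 ; S19 | 8.6 ; S10 | 1.1

Scalar subquery: AVG(value) over all readings rows = 16.322222 (≈; comparison uses full precision).
Keep rows where value <= that value.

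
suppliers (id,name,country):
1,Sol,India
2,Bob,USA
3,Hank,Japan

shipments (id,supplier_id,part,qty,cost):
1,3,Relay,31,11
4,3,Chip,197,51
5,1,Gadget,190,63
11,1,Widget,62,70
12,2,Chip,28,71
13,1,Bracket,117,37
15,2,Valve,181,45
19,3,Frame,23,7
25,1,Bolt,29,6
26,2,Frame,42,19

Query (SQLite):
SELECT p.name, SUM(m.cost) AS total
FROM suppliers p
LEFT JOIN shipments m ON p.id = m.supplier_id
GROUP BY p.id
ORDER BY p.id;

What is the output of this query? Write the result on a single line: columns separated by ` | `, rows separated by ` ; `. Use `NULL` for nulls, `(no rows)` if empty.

Sol | 176 ; Bob | 135 ; Hank | 69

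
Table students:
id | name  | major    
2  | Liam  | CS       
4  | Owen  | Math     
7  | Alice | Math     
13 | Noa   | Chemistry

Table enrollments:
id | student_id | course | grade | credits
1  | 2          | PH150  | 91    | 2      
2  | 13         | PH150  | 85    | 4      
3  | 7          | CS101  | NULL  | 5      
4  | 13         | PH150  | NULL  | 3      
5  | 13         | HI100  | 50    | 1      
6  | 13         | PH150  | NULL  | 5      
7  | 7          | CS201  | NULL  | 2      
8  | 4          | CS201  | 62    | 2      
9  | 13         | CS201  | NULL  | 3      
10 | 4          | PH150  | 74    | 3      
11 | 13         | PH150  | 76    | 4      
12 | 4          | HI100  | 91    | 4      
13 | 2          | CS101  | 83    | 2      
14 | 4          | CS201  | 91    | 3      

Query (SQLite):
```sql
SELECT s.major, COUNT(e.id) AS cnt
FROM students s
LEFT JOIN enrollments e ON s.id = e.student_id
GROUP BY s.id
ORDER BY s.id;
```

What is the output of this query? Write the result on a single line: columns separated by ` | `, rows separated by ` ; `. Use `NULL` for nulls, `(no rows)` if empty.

LEFT JOIN keeps every students row; unmatched ones get NULL for enrollments columns.
Group by students.id and compute COUNT(e.id). COUNT(col) of an all-NULL group is 0.
  2: ids {1, 13} → COUNT(e.id)=2
  4: ids {8, 10, 12, 14} → COUNT(e.id)=4
  7: ids {3, 7} → COUNT(e.id)=2
  13: ids {2, 4, 5, 6, 9, 11} → COUNT(e.id)=6

CS | 2 ; Math | 4 ; Math | 2 ; Chemistry | 6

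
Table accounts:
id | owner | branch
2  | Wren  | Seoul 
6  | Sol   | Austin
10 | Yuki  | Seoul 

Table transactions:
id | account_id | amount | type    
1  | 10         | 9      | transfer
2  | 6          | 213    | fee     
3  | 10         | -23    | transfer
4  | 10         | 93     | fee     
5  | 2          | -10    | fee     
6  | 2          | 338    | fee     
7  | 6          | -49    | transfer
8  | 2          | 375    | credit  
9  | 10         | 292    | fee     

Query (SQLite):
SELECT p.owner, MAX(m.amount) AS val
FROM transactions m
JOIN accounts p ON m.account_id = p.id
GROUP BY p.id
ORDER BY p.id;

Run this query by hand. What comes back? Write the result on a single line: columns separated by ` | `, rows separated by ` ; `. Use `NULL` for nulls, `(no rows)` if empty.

Wren | 375 ; Sol | 213 ; Yuki | 292

Join each transactions row to its accounts via account_id.
Group joined rows by accounts.id; compute MAX(m.amount) per group.
  2: ids {5, 6, 8} → MAX(m.amount)=375
  6: ids {2, 7} → MAX(m.amount)=213
  10: ids {1, 3, 4, 9} → MAX(m.amount)=292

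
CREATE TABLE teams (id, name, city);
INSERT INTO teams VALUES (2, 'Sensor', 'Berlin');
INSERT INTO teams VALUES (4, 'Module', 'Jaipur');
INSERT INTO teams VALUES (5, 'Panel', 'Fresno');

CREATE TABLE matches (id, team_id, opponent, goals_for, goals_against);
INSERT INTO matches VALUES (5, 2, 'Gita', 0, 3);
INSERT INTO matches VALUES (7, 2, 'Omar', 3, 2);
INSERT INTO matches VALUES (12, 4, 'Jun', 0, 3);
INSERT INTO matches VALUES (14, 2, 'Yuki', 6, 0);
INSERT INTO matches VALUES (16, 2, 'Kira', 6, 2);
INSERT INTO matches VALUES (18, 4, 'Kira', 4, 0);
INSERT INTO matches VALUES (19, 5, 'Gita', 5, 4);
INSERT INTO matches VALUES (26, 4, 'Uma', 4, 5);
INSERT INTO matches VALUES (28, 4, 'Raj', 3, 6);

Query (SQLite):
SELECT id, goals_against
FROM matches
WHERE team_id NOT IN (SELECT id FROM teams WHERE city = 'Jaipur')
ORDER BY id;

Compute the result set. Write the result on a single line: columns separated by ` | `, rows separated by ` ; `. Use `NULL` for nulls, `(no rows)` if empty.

5 | 3 ; 7 | 2 ; 14 | 0 ; 16 | 2 ; 19 | 4

Inner query: teams.id where city = 'Jaipur'.
Outer: keep matches rows whose team_id is not in that set.
Inner query → {4}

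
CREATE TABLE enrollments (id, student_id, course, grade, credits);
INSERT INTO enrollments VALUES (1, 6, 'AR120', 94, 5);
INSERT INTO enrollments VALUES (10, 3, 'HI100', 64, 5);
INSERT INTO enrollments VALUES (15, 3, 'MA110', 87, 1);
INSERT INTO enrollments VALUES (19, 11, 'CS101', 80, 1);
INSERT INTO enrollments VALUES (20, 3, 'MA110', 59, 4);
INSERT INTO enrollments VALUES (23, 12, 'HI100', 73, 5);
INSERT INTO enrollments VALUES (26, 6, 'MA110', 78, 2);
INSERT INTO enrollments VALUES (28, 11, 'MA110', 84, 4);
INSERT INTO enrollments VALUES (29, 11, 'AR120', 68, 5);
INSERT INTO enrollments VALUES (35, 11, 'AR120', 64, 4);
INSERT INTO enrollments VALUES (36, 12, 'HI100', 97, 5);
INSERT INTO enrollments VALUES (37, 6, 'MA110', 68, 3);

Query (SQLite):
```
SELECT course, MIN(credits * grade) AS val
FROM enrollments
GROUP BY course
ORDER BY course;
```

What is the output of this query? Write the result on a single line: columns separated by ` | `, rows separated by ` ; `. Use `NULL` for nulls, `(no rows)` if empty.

AR120 | 256 ; CS101 | 80 ; HI100 | 320 ; MA110 | 87

For each row compute credits * grade.
Group by course; take MIN of the expression per group.
  AR120: ids {1, 29, 35} → MIN(credits * grade)=256
  CS101: ids {19} → MIN(credits * grade)=80
  HI100: ids {10, 23, 36} → MIN(credits * grade)=320
  MA110: ids {15, 20, 26, 28, 37} → MIN(credits * grade)=87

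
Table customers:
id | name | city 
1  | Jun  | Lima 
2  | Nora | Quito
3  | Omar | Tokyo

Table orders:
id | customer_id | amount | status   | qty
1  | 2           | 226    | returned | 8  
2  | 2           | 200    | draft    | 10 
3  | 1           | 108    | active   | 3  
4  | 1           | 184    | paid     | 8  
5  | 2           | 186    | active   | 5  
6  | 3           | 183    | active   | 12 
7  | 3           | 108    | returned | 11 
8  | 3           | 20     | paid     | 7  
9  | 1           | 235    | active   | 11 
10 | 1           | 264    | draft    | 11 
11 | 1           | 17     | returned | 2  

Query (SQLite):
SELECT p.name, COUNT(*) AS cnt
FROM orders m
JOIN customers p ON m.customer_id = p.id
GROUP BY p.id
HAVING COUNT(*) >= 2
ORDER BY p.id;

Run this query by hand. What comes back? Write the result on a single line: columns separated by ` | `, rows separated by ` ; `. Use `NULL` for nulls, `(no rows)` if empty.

Join each orders row to its customers via customer_id.
Group joined rows by customers.id; compute COUNT(*) per group.
HAVING: keep groups with count ≥ 2.
  1: ids {3, 4, 9, 10, 11} → COUNT(*)=5
  2: ids {1, 2, 5} → COUNT(*)=3
  3: ids {6, 7, 8} → COUNT(*)=3

Jun | 5 ; Nora | 3 ; Omar | 3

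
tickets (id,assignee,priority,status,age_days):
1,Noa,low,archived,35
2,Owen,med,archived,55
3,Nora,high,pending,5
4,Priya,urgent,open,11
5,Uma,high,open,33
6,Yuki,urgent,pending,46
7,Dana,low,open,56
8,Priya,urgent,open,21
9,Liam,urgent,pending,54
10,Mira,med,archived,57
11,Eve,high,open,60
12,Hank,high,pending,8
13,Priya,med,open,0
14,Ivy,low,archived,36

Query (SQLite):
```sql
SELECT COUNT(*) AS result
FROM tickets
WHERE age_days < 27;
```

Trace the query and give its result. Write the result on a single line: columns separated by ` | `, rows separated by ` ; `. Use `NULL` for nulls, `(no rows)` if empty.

5

Rows where age_days < 27 → age_days values: [5, 11, 21, 8, 0].
COUNT(*) counts rows → 5.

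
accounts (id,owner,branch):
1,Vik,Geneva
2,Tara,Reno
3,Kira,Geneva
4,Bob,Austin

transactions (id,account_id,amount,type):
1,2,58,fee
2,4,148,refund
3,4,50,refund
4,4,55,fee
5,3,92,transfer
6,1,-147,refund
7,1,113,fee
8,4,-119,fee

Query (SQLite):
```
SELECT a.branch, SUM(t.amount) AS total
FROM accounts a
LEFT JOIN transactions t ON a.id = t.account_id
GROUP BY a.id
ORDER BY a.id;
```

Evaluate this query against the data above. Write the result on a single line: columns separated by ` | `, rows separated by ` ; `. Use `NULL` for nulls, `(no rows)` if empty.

Geneva | -34 ; Reno | 58 ; Geneva | 92 ; Austin | 134

LEFT JOIN keeps every accounts row; unmatched ones get NULL for transactions columns.
Group by accounts.id and compute SUM(t.amount). SUM over an all-NULL group is NULL.
  1: ids {6, 7} → SUM(t.amount)=-34
  2: ids {1} → SUM(t.amount)=58
  3: ids {5} → SUM(t.amount)=92
  4: ids {2, 3, 4, 8} → SUM(t.amount)=134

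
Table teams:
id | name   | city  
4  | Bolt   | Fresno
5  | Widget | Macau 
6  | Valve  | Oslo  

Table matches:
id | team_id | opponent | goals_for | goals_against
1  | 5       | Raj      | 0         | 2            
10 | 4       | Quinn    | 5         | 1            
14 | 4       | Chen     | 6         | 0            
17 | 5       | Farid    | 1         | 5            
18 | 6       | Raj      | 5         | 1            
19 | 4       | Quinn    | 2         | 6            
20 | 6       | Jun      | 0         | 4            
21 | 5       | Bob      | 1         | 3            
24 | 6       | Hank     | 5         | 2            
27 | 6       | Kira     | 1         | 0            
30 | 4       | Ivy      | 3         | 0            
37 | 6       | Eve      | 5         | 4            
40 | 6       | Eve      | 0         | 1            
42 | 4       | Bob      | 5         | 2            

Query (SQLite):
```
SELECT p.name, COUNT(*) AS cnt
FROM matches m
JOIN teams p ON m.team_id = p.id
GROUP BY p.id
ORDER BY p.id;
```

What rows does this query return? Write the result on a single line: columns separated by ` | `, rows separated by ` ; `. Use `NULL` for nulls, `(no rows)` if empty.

Join each matches row to its teams via team_id.
Group joined rows by teams.id; compute COUNT(*) per group.
  4: ids {10, 14, 19, 30, 42} → COUNT(*)=5
  5: ids {1, 17, 21} → COUNT(*)=3
  6: ids {18, 20, 24, 27, 37, 40} → COUNT(*)=6

Bolt | 5 ; Widget | 3 ; Valve | 6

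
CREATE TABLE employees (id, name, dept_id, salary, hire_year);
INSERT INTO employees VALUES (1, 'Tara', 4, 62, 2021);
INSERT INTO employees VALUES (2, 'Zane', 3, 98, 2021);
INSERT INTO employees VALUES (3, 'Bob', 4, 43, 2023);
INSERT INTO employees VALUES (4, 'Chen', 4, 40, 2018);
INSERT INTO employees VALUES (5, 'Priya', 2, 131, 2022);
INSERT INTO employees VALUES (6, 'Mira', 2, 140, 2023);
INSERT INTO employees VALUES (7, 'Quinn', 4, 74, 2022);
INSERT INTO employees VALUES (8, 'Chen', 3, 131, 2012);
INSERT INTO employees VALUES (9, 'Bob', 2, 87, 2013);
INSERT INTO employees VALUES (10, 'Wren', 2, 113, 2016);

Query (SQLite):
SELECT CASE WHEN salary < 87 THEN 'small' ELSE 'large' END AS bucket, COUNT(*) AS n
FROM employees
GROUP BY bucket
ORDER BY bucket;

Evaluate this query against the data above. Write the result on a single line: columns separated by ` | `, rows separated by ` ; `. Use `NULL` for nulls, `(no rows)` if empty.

large | 6 ; small | 4

Bucket rows by salary < 87 → 'small' else 'large'; count each bucket.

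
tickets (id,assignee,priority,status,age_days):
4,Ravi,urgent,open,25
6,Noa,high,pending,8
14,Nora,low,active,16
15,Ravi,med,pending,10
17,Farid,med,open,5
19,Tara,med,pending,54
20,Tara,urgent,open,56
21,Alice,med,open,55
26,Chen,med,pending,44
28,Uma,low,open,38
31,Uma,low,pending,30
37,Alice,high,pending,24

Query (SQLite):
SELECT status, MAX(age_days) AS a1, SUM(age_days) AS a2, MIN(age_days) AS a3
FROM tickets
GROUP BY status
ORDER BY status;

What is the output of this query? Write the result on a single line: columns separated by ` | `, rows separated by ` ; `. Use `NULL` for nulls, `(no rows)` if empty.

active | 16 | 16 | 16 ; open | 56 | 179 | 5 ; pending | 54 | 170 | 8

Group tickets by status.
Per group compute: MAX(age_days), SUM(age_days), MIN(age_days).
  active: ids {14} → MAX(age_days)=16, SUM(age_days)=16, MIN(age_days)=16
  open: ids {4, 17, 20, 21, 28} → MAX(age_days)=56, SUM(age_days)=179, MIN(age_days)=5
  pending: ids {6, 15, 19, 26, 31, 37} → MAX(age_days)=54, SUM(age_days)=170, MIN(age_days)=8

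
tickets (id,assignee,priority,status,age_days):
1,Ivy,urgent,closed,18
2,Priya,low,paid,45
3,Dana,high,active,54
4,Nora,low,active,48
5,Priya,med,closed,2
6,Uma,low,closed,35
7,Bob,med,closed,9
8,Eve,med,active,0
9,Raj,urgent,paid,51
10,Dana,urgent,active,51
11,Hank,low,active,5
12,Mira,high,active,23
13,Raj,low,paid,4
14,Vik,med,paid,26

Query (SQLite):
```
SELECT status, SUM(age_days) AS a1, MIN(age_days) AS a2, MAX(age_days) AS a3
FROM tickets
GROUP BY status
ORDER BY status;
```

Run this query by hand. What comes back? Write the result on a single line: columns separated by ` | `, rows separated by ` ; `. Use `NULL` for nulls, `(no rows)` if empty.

active | 181 | 0 | 54 ; closed | 64 | 2 | 35 ; paid | 126 | 4 | 51

Group tickets by status.
Per group compute: SUM(age_days), MIN(age_days), MAX(age_days).
  active: ids {3, 4, 8, 10, 11, 12} → SUM(age_days)=181, MIN(age_days)=0, MAX(age_days)=54
  closed: ids {1, 5, 6, 7} → SUM(age_days)=64, MIN(age_days)=2, MAX(age_days)=35
  paid: ids {2, 9, 13, 14} → SUM(age_days)=126, MIN(age_days)=4, MAX(age_days)=51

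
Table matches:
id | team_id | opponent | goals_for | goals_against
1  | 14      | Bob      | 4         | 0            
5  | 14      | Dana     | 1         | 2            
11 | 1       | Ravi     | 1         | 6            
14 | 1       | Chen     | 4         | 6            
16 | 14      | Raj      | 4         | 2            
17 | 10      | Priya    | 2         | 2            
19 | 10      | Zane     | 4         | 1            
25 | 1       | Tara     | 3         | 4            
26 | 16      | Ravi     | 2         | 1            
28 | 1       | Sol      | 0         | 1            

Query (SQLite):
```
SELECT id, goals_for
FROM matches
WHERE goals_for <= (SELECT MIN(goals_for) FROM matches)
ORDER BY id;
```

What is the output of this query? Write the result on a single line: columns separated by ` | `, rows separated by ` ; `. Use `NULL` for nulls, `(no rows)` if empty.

28 | 0

Scalar subquery: MIN(goals_for) over all matches rows = 0.
Keep rows where goals_for <= that value.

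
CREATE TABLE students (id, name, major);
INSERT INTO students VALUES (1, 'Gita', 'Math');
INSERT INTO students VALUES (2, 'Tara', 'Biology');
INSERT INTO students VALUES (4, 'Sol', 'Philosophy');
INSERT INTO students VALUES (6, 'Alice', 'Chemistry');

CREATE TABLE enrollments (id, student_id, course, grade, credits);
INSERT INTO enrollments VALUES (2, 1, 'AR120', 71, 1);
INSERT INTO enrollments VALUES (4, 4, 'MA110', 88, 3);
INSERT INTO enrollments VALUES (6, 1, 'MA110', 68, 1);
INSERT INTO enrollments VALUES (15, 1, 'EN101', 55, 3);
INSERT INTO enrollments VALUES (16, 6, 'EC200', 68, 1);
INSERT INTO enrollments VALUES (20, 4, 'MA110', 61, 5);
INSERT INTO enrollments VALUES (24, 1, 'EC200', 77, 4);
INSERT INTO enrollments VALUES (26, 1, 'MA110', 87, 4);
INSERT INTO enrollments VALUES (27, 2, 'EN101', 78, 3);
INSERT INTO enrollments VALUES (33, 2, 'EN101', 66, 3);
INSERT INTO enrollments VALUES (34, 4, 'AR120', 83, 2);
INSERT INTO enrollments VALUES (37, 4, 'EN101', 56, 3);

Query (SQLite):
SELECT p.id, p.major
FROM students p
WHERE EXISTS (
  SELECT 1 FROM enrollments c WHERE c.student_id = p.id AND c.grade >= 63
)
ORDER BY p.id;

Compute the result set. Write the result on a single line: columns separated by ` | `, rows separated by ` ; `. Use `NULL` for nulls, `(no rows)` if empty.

1 | Math ; 2 | Biology ; 4 | Philosophy ; 6 | Chemistry

For each students row, check whether any enrollments with matching student_id has grade >= 63.
Keep rows where that is true.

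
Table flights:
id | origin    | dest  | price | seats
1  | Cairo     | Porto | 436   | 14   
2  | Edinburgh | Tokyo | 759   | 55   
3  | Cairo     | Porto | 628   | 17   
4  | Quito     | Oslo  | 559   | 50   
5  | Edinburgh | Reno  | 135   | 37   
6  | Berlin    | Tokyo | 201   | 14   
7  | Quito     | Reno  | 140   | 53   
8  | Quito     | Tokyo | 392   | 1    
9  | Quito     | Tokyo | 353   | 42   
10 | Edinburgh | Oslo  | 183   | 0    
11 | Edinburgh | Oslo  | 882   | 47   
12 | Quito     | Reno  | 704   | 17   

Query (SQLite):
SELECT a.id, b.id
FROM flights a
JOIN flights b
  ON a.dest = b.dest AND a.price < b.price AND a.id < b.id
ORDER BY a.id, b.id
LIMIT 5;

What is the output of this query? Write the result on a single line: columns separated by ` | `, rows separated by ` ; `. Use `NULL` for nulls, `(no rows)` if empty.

1 | 3 ; 4 | 11 ; 5 | 7 ; 5 | 12 ; 6 | 8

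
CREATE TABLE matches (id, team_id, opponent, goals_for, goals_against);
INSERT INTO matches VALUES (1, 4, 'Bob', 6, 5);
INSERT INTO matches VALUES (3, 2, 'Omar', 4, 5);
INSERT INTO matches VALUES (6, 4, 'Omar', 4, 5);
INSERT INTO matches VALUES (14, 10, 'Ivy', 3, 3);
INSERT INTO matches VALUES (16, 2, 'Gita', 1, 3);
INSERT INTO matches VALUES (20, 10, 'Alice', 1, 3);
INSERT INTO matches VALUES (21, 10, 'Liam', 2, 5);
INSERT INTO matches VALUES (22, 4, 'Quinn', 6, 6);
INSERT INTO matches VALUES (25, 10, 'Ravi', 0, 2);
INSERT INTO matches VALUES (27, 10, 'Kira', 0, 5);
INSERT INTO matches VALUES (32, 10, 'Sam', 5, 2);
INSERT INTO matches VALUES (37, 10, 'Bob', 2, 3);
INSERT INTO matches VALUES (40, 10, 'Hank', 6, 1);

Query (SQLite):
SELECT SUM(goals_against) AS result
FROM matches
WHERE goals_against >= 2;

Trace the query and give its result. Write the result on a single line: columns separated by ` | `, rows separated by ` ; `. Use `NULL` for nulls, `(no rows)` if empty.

47

Rows where goals_against >= 2 → goals_against values: [5, 5, 5, 3, 3, 3, 5, 6, 2, 5, 2, 3].
SUM of non-NULL values = 47.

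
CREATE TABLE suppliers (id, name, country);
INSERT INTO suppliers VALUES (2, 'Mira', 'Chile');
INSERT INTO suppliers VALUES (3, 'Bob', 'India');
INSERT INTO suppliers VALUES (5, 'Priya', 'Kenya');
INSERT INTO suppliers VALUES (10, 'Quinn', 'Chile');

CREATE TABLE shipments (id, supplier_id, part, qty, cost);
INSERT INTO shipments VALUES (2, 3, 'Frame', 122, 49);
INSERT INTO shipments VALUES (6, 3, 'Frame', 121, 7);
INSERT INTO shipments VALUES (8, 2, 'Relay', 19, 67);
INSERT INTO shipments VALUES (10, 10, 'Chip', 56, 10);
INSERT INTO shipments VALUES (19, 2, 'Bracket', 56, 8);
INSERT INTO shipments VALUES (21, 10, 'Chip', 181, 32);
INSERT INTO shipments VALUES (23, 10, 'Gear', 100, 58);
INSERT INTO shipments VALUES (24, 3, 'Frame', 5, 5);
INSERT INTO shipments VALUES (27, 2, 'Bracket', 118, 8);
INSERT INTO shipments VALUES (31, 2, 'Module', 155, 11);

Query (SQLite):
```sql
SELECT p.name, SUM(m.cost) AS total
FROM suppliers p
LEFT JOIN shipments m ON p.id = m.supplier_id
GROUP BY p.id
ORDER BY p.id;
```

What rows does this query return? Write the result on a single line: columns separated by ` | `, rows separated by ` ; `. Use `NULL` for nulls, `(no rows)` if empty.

Mira | 94 ; Bob | 61 ; Priya | NULL ; Quinn | 100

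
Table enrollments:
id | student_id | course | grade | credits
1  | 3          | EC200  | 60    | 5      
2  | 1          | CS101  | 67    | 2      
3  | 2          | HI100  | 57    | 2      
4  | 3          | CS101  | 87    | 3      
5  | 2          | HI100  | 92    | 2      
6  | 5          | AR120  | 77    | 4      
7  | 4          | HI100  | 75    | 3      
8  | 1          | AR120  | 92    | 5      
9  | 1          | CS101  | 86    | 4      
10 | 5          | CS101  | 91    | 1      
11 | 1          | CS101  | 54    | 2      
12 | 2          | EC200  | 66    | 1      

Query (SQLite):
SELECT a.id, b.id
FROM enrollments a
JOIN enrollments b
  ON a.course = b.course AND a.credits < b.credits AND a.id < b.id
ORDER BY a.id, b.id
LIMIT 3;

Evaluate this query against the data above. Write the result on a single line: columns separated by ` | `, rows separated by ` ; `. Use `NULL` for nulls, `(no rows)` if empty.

Pairs (a,b) with same course, a.credits < b.credits, a.id < b.id.
course groups: AR120:{6,8} CS101:{2,4,9,10,11} EC200:{1,12} HI100:{3,5,7}
Ordered by (a.id, b.id); first 3.

2 | 4 ; 2 | 9 ; 3 | 7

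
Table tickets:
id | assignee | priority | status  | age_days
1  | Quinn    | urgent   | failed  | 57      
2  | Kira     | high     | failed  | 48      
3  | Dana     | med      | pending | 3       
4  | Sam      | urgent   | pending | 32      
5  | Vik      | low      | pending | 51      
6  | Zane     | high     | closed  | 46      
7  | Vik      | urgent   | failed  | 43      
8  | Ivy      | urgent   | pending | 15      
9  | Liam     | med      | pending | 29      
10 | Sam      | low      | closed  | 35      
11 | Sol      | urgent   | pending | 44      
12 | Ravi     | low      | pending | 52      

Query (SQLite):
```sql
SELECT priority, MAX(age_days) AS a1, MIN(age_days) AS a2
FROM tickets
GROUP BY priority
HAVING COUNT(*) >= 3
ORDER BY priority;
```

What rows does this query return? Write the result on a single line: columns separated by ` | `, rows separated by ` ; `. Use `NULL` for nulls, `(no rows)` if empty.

Group tickets by priority.
Per group compute: MAX(age_days), MIN(age_days).
HAVING: drop groups with fewer than 3 rows.
  high: ids {2, 6} → MAX(age_days)=48, MIN(age_days)=46
  low: ids {5, 10, 12} → MAX(age_days)=52, MIN(age_days)=35
  med: ids {3, 9} → MAX(age_days)=29, MIN(age_days)=3
  urgent: ids {1, 4, 7, 8, 11} → MAX(age_days)=57, MIN(age_days)=15

low | 52 | 35 ; urgent | 57 | 15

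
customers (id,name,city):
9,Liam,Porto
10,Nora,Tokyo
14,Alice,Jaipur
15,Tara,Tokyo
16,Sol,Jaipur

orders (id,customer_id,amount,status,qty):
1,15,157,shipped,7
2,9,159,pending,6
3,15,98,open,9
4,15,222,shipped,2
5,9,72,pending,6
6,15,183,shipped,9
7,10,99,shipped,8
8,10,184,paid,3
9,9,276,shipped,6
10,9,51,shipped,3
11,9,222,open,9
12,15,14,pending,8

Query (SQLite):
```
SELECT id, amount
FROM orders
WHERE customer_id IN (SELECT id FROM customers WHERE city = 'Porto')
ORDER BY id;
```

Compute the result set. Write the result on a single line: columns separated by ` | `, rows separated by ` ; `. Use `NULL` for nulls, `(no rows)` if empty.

Inner query: customers.id where city = 'Porto'.
Outer: keep orders rows whose customer_id is in that set.
Inner query → {9}

2 | 159 ; 5 | 72 ; 9 | 276 ; 10 | 51 ; 11 | 222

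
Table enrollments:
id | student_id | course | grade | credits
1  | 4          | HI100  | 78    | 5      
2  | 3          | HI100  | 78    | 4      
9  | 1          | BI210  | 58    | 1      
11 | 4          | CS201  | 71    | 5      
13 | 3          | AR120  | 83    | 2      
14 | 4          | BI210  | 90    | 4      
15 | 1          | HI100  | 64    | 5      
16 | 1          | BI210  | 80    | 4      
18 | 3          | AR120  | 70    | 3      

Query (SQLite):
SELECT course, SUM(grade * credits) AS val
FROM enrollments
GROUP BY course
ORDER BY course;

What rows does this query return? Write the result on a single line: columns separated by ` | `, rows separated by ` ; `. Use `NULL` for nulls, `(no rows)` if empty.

AR120 | 376 ; BI210 | 738 ; CS201 | 355 ; HI100 | 1022

For each row compute grade * credits.
Group by course; take SUM of the expression per group.
  AR120: ids {13, 18} → SUM(grade * credits)=376
  BI210: ids {9, 14, 16} → SUM(grade * credits)=738
  CS201: ids {11} → SUM(grade * credits)=355
  HI100: ids {1, 2, 15} → SUM(grade * credits)=1022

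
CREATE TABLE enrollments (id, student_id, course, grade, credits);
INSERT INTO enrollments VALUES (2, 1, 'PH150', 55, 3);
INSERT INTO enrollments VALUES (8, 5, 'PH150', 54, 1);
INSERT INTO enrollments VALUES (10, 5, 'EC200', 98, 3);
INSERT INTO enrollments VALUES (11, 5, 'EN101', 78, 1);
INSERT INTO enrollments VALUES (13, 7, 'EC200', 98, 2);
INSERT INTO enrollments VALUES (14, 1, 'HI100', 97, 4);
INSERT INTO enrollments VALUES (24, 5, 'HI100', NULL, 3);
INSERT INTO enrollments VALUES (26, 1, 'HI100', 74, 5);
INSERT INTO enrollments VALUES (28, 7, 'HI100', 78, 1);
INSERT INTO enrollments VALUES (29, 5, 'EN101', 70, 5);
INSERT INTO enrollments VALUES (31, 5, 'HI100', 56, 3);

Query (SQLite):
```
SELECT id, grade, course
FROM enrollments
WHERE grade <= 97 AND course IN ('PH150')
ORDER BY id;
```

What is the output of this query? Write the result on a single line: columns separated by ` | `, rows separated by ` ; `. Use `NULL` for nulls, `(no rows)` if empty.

grade <= 97: ids {2, 8, 11, 14, 26, 28, 29, 31}
course IN ('PH150'): ids {2, 8}
Combine with AND.

2 | 55 | PH150 ; 8 | 54 | PH150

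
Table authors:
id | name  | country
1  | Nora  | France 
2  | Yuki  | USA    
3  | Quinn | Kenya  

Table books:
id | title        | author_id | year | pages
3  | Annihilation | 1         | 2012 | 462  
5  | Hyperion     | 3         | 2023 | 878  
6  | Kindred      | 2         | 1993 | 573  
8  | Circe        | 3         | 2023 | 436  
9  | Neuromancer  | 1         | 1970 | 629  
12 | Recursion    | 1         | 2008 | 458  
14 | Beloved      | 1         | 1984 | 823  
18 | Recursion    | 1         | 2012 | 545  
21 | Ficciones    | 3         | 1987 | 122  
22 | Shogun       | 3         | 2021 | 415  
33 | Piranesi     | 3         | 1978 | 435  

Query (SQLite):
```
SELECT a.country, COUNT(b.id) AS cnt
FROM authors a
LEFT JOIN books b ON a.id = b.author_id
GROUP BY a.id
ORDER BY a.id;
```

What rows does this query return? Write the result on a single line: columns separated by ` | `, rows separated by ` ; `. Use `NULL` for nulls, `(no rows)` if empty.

France | 5 ; USA | 1 ; Kenya | 5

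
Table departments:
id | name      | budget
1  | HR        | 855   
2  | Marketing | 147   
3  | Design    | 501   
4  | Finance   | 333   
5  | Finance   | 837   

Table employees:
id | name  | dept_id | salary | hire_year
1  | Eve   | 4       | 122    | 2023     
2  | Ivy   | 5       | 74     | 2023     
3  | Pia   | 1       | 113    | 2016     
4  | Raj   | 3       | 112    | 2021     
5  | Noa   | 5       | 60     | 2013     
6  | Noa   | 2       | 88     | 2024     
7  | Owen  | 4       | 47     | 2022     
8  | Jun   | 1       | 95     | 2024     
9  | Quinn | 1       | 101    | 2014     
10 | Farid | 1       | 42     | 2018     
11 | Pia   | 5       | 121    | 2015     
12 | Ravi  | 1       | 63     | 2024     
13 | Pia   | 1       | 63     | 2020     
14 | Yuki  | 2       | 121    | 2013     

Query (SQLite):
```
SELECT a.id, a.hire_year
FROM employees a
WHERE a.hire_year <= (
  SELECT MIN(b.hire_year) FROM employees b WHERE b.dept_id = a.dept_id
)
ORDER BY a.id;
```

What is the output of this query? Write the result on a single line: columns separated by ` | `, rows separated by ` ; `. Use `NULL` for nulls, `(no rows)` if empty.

For each employees row a, compute MIN(hire_year) over rows sharing a.dept_id.
Keep row a if a.hire_year <= that per-group MIN.
  dept_id=1: MIN(hire_year) = 2014
  dept_id=2: MIN(hire_year) = 2013
  dept_id=3: MIN(hire_year) = 2021
  dept_id=4: MIN(hire_year) = 2022
  dept_id=5: MIN(hire_year) = 2013

4 | 2021 ; 5 | 2013 ; 7 | 2022 ; 9 | 2014 ; 14 | 2013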